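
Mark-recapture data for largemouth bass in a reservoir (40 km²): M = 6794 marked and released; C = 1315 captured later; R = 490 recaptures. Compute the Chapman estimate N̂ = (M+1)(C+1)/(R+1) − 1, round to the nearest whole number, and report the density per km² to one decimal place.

N̂ = 6795·1316/491 − 1 = 8942220/491 − 1 ≈ 18211.3 → 18211
Density = N̂ / area = 18211 / 40 ≈ 455.27 → 455.3 per km²

density ≈ 455.3 largemouth bass per km²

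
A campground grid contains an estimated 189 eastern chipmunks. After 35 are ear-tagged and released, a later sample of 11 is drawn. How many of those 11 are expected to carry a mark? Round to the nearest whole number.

The marked fraction of the population is 35/189, so in a sample of 11 expect C·(M/N) marked.
E[R] = 35 × 11 / 189 = 385 / 189 ≈ 2.0 → 2

expected recaptures ≈ 2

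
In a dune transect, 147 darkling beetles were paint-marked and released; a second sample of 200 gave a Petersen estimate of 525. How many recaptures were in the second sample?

From N = M·C/R: R = M·C / N = 147·200 / 525 = 29400 / 525 = 56.

R = 56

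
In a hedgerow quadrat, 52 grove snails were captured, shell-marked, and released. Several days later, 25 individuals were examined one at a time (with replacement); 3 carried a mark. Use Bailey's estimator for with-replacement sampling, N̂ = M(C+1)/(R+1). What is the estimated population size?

N = 338

N̂ = 52·(25+1)/(3+1) = 52·26/4 = 1352/4 = 338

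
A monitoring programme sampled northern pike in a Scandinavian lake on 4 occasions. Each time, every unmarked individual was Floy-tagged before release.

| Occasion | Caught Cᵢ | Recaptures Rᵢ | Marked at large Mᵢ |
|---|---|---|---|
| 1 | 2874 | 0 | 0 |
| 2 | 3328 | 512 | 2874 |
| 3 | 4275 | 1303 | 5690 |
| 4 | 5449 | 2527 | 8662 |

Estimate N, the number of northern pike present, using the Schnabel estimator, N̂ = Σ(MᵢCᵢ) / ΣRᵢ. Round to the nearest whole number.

N ≈ 18,675

Σ MᵢCᵢ = 0·2874 + 2874·3328 + 5690·4275 + 8662·5449 = 0 + 9564672 + 24324750 + 47199238 = 81088660
Σ Rᵢ = 0 + 512 + 1303 + 2527 = 4342
N̂ = 81088660 / 4342 ≈ 18675.4 → 18675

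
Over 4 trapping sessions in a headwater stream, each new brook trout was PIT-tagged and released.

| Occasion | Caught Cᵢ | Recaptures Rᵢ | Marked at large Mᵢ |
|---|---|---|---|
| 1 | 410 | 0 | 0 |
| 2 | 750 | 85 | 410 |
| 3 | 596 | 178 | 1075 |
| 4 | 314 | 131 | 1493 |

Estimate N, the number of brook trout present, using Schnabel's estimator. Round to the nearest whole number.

N ≈ 3596

Σ MᵢCᵢ = 0·410 + 410·750 + 1075·596 + 1493·314 = 0 + 307500 + 640700 + 468802 = 1417002
Σ Rᵢ = 0 + 85 + 178 + 131 = 394
N̂ = 1417002 / 394 ≈ 3596.45 → 3596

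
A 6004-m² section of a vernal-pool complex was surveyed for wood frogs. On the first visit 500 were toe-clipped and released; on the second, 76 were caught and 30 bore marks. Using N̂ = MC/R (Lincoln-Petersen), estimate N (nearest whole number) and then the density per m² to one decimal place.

N̂ = 500·76/30 = 38000/30 ≈ 1266.7 → 1267
Density = N̂ / area = 1267 / 6004 ≈ 0.21 → 0.2 per m²

density ≈ 0.2 wood frogs per m²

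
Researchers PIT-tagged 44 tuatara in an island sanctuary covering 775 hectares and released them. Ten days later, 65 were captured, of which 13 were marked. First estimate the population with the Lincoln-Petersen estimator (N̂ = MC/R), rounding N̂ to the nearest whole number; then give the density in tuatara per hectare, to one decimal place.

density ≈ 0.3 tuatara per hectare

N̂ = 44·65/13 = 2860/13 = 220
Density = N̂ / area = 220 / 775 ≈ 0.28 → 0.3 per hectare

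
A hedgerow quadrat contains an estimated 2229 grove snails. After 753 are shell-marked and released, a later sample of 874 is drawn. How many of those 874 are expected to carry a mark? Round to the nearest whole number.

expected recaptures ≈ 295

Expected recaptures E[R] = M·C / N.
E[R] = 753 × 874 / 2229 = 658122 / 2229 ≈ 295.3 → 295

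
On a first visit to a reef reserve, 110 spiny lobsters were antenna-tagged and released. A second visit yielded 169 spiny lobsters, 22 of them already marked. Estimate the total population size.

N = 845

Lincoln-Petersen assumes M/N = R/C, so N = M·C / R.
N = (110 × 169) / 22 = 18590 / 22 = 845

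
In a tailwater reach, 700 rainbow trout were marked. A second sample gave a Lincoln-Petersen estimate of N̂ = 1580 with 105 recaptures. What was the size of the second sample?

From N = M·C/R: C = N·R / M = 1580·105 / 700 = 165900 / 700 = 237.

C = 237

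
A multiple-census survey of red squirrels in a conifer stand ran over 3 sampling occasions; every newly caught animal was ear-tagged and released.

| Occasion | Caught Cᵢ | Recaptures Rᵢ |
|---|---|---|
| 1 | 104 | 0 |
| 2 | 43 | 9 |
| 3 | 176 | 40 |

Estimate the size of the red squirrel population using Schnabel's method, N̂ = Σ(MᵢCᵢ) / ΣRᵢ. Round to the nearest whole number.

N ≈ 587

Marked at large before each occasion: Mᵢ = Σⱼ<ᵢ (Cⱼ − Rⱼ) → M1=0, M2=104, M3=138
Σ MᵢCᵢ = 0·104 + 104·43 + 138·176 = 0 + 4472 + 24288 = 28760
Σ Rᵢ = 0 + 9 + 40 = 49
N̂ = 28760 / 49 ≈ 586.9 → 587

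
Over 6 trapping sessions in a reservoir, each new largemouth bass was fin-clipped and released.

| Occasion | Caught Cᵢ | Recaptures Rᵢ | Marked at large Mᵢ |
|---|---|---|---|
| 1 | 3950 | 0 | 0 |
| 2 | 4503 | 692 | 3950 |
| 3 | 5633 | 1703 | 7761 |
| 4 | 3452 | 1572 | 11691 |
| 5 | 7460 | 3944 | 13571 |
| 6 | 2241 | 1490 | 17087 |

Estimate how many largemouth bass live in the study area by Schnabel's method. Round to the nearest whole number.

Σ MᵢCᵢ = 0·3950 + 3950·4503 + 7761·5633 + 11691·3452 + 13571·7460 + 17087·2241 = 0 + 17786850 + 43717713 + 40357332 + 101239660 + 38291967 = 241393522
Σ Rᵢ = 0 + 692 + 1703 + 1572 + 3944 + 1490 = 9401
N̂ = 241393522 / 9401 ≈ 25677.4 → 25677

N ≈ 25,677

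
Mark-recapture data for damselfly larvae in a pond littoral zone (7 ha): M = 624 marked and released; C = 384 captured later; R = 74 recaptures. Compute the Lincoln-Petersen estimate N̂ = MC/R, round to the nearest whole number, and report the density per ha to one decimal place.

N̂ = 624·384/74 = 239616/74 ≈ 3238.1 → 3238
Density = N̂ / area = 3238 / 7 ≈ 462.57 → 462.6 per ha

density ≈ 462.6 damselfly larvae per ha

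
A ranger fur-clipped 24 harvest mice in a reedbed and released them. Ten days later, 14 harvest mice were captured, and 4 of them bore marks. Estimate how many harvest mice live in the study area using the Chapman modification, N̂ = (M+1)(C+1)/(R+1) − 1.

N̂ = (24+1)(14+1)/(4+1) − 1 = 25·15/5 − 1
= 375/5 − 1 = 75 − 1 = 74

N = 74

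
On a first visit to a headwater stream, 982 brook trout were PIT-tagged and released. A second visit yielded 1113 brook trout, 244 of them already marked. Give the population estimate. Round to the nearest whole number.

N ≈ 4479

N = (982 × 1113) / 244 = 1092966 / 244 ≈ 4479.4 → 4479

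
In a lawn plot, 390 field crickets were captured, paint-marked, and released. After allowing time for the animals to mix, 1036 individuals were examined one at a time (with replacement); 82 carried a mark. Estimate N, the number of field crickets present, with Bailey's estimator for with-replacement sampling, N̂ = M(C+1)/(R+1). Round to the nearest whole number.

N ≈ 4873

N̂ = 390·(1036+1)/(82+1) = 390·1037/83 = 404430/83 ≈ 4872.7 → 4873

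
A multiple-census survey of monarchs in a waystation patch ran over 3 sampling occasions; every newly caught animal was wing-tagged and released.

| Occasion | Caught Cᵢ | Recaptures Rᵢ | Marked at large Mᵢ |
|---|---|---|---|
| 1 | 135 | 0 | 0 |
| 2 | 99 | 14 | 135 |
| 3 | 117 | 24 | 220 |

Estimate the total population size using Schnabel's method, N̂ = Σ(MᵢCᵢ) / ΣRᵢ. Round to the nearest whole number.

N ≈ 1029

Σ MᵢCᵢ = 0·135 + 135·99 + 220·117 = 0 + 13365 + 25740 = 39105
Σ Rᵢ = 0 + 14 + 24 = 38
N̂ = 39105 / 38 ≈ 1029.1 → 1029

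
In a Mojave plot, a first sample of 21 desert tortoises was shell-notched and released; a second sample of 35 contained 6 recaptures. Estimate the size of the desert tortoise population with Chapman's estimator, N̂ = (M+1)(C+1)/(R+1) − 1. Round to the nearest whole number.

N ≈ 112

N̂ = (21+1)(35+1)/(6+1) − 1 = 22·36/7 − 1
= 792/7 − 1 ≈ 113.1 − 1 ≈ 112.1 → 112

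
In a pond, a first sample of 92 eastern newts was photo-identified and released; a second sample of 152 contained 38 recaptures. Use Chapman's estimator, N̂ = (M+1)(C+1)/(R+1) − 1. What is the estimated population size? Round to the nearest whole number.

N̂ = (92+1)(152+1)/(38+1) − 1 = 93·153/39 − 1
= 14229/39 − 1 ≈ 364.8 − 1 ≈ 363.8 → 364

N ≈ 364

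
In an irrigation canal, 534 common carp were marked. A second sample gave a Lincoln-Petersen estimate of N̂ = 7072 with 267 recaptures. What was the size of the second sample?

C = 3536

From N = M·C/R: C = N·R / M = 7072·267 / 534 = 1888224 / 534 = 3536.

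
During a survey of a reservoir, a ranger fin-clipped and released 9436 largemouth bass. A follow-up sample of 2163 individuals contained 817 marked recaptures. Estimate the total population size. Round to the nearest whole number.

N = (9436 × 2163) / 817 = 20410068 / 817 ≈ 24981.7 → 24982

N ≈ 24,982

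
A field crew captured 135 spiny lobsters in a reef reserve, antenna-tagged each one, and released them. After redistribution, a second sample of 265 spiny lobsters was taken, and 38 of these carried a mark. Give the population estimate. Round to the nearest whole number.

N ≈ 941

If marked individuals mix randomly, R/C ≈ M/N, giving N ≈ M·C/R.
N = (135 × 265) / 38 = 35775 / 38 ≈ 941.4 → 941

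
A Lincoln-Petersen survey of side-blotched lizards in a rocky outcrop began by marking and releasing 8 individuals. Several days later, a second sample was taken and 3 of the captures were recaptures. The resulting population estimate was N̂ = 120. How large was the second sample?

From N = M·C/R: C = N·R / M = 120·3 / 8 = 360 / 8 = 45.

C = 45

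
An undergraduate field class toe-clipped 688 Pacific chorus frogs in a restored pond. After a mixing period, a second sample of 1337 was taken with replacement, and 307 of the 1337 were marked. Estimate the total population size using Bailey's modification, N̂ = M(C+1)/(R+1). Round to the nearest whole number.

N ≈ 2989

N̂ = 688·(1337+1)/(307+1) = 688·1338/308 = 920544/308 ≈ 2988.8 → 2989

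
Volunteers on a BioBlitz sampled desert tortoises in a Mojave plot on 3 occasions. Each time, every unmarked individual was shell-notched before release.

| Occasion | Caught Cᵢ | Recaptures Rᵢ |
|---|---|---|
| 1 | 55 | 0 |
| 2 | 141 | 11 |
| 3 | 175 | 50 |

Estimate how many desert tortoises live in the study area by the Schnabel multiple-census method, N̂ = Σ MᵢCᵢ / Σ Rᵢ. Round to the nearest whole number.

Marked at large before each occasion: Mᵢ = Σⱼ<ᵢ (Cⱼ − Rⱼ) → M1=0, M2=55, M3=185
Σ MᵢCᵢ = 0·55 + 55·141 + 185·175 = 0 + 7755 + 32375 = 40130
Σ Rᵢ = 0 + 11 + 50 = 61
N̂ = 40130 / 61 ≈ 657.9 → 658

N ≈ 658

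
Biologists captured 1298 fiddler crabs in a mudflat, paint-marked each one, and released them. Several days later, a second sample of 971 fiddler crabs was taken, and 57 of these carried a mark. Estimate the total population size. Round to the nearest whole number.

Lincoln-Petersen assumes M/N = R/C, so N = M·C / R.
N = (1298 × 971) / 57 = 1260358 / 57 ≈ 22111.5 → 22112

N ≈ 22,112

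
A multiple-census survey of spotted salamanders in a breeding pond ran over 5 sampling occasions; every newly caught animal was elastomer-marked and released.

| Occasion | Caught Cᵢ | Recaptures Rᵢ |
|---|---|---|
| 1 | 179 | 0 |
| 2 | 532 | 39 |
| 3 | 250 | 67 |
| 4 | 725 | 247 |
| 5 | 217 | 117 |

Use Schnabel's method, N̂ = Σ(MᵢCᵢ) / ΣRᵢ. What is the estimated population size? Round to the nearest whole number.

N ≈ 2494

Marked at large before each occasion: Mᵢ = Σⱼ<ᵢ (Cⱼ − Rⱼ) → M1=0, M2=179, M3=672, M4=855, M5=1333
Σ MᵢCᵢ = 0·179 + 179·532 + 672·250 + 855·725 + 1333·217 = 0 + 95228 + 168000 + 619875 + 289261 = 1172364
Σ Rᵢ = 0 + 39 + 67 + 247 + 117 = 470
N̂ = 1172364 / 470 ≈ 2494.4 → 2494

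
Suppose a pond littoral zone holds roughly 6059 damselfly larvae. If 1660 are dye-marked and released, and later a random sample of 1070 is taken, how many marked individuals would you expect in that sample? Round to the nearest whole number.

expected recaptures ≈ 293

Expected recaptures E[R] = M·C / N.
E[R] = 1660 × 1070 / 6059 = 1776200 / 6059 ≈ 293.2 → 293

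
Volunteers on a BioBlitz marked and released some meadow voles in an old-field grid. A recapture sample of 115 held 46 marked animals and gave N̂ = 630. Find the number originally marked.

From N = M·C/R: M = N·R / C = 630·46 / 115 = 28980 / 115 = 252.

M = 252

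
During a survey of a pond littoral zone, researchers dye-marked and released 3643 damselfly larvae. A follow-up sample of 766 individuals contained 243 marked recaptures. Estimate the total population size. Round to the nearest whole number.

N ≈ 11,484

N = (3643 × 766) / 243 = 2790538 / 243 ≈ 11483.7 → 11484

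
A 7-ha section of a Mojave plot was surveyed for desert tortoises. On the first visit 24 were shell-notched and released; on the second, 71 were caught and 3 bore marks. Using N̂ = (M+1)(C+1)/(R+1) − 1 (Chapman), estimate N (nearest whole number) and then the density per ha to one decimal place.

density ≈ 64.1 desert tortoises per ha

N̂ = 25·72/4 − 1 = 1800/4 − 1 = 449
Density = N̂ / area = 449 / 7 ≈ 64.14 → 64.1 per ha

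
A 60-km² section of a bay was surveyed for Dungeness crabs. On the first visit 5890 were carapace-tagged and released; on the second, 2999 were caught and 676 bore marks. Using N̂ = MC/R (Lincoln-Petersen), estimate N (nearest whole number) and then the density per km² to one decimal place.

density ≈ 435.5 Dungeness crabs per km²

N̂ = 5890·2999/676 = 17664110/676 ≈ 26130.3 → 26130
Density = N̂ / area = 26130 / 60 ≈ 435.50 → 435.5 per km²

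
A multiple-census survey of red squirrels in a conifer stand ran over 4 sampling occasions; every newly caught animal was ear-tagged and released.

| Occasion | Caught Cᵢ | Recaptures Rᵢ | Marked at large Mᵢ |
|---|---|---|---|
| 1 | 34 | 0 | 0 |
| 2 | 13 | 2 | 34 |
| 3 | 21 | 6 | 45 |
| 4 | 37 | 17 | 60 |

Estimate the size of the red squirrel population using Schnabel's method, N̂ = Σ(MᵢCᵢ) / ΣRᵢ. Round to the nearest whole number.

Σ MᵢCᵢ = 0·34 + 34·13 + 45·21 + 60·37 = 0 + 442 + 945 + 2220 = 3607
Σ Rᵢ = 0 + 2 + 6 + 17 = 25
N̂ = 3607 / 25 ≈ 144.3 → 144

N ≈ 144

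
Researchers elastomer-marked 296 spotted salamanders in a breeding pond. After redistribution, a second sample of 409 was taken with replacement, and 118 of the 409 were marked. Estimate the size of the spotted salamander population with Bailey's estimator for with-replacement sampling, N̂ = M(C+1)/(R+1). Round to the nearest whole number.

N ≈ 1020

N̂ = 296·(409+1)/(118+1) = 296·410/119 = 121360/119 ≈ 1019.8 → 1020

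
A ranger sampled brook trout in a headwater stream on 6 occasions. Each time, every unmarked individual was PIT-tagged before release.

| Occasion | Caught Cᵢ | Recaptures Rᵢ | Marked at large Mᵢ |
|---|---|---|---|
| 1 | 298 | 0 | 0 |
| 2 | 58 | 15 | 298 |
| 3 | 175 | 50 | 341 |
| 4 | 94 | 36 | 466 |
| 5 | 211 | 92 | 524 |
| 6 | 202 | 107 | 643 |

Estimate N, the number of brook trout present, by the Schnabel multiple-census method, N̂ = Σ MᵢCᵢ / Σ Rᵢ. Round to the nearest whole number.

Σ MᵢCᵢ = 0·298 + 298·58 + 341·175 + 466·94 + 524·211 + 643·202 = 0 + 17284 + 59675 + 43804 + 110564 + 129886 = 361213
Σ Rᵢ = 0 + 15 + 50 + 36 + 92 + 107 = 300
N̂ = 361213 / 300 ≈ 1204.0 → 1204

N ≈ 1204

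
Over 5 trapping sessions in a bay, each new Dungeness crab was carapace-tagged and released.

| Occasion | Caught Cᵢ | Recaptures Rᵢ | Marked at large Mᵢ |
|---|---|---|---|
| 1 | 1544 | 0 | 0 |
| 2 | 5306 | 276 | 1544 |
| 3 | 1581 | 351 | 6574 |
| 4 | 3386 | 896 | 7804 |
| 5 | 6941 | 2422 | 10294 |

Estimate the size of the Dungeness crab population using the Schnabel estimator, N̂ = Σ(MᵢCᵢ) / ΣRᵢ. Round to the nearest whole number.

Σ MᵢCᵢ = 0·1544 + 1544·5306 + 6574·1581 + 7804·3386 + 10294·6941 = 0 + 8192464 + 10393494 + 26424344 + 71450654 = 116460956
Σ Rᵢ = 0 + 276 + 351 + 896 + 2422 = 3945
N̂ = 116460956 / 3945 ≈ 29521.2 → 29521

N ≈ 29,521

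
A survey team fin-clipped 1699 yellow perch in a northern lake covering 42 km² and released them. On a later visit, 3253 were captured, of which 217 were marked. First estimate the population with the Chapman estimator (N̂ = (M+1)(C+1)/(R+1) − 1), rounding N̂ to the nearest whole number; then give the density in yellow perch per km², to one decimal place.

N̂ = 1700·3254/218 − 1 = 5531800/218 − 1 ≈ 25374.2 → 25374
Density = N̂ / area = 25374 / 42 ≈ 604.14 → 604.1 per km²

density ≈ 604.1 yellow perch per km²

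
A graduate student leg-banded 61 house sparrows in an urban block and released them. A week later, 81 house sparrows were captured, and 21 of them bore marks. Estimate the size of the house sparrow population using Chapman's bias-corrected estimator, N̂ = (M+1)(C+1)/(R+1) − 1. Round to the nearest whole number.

N̂ = (61+1)(81+1)/(21+1) − 1 = 62·82/22 − 1
= 5084/22 − 1 ≈ 231.1 − 1 ≈ 230.1 → 230

N ≈ 230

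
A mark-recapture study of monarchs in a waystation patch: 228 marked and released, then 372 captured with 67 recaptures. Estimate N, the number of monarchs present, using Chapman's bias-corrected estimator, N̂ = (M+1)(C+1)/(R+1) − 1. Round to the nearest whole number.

N ≈ 1255

N̂ = (228+1)(372+1)/(67+1) − 1 = 229·373/68 − 1
= 85417/68 − 1 ≈ 1256.1 − 1 ≈ 1255.1 → 1255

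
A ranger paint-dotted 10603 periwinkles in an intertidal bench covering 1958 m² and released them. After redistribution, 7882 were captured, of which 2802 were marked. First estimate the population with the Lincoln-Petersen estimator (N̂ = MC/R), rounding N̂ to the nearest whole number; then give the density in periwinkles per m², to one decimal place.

N̂ = 10603·7882/2802 = 83572846/2802 ≈ 29826.1 → 29826
Density = N̂ / area = 29826 / 1958 ≈ 15.23 → 15.2 per m²

density ≈ 15.2 periwinkles per m²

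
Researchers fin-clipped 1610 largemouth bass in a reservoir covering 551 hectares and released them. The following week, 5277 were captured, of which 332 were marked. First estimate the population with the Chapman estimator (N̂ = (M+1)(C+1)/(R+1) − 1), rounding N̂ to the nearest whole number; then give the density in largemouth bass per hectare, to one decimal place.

N̂ = 1611·5278/333 − 1 = 8502858/333 − 1 ≈ 25533.1 → 25533
Density = N̂ / area = 25533 / 551 ≈ 46.34 → 46.3 per hectare

density ≈ 46.3 largemouth bass per hectare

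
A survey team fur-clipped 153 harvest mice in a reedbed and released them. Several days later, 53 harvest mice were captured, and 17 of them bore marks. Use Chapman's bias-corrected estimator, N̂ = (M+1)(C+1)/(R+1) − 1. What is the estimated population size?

N = 461

N̂ = (153+1)(53+1)/(17+1) − 1 = 154·54/18 − 1
= 8316/18 − 1 = 462 − 1 = 461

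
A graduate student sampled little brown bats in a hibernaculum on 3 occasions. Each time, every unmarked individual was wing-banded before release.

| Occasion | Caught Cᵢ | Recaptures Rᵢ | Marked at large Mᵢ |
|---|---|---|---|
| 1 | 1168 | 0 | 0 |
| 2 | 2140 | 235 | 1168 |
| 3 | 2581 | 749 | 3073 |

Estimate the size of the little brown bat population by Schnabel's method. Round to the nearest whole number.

Σ MᵢCᵢ = 0·1168 + 1168·2140 + 3073·2581 = 0 + 2499520 + 7931413 = 10430933
Σ Rᵢ = 0 + 235 + 749 = 984
N̂ = 10430933 / 984 ≈ 10600.5 → 10601

N ≈ 10,601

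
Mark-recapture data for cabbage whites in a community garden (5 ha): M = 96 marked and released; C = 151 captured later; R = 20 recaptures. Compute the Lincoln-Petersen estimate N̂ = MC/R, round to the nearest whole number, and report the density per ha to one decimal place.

density ≈ 145.0 cabbage whites per ha

N̂ = 96·151/20 = 14496/20 ≈ 724.8 → 725
Density = N̂ / area = 725 / 5 = 145.0 per ha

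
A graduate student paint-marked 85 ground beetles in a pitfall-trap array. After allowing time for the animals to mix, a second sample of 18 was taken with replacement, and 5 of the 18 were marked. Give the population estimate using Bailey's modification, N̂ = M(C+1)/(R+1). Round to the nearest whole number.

N̂ = 85·(18+1)/(5+1) = 85·19/6 = 1615/6 ≈ 269.2 → 269

N ≈ 269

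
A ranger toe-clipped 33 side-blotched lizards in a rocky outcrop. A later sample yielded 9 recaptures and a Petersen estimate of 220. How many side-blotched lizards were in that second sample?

C = 60

From N = M·C/R: C = N·R / M = 220·9 / 33 = 1980 / 33 = 60.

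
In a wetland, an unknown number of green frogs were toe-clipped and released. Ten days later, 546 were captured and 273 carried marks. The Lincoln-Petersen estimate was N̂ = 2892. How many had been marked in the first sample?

M = 1446

From N = M·C/R: M = N·R / C = 2892·273 / 546 = 789516 / 546 = 1446.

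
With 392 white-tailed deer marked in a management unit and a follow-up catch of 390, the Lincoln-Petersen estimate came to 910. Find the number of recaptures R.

From N = M·C/R: R = M·C / N = 392·390 / 910 = 152880 / 910 = 168.

R = 168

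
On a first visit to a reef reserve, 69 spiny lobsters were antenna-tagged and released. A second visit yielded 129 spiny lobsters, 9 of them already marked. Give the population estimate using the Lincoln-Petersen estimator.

The marked fraction in the recapture sample should equal the marked fraction in the population: 9/129 = 69/N.
N = (69 × 129) / 9 = 8901 / 9 = 989

N = 989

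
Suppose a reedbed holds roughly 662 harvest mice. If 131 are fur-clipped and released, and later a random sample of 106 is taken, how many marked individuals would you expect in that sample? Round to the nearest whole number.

Expected recaptures E[R] = M·C / N.
E[R] = 131 × 106 / 662 = 13886 / 662 ≈ 21.0 → 21

expected recaptures ≈ 21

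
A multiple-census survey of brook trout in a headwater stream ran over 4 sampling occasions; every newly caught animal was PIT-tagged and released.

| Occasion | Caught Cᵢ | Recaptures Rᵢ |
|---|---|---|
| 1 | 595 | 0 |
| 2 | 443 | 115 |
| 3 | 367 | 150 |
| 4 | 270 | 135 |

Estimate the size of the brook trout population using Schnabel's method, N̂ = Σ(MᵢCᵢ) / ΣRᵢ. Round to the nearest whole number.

Marked at large before each occasion: Mᵢ = Σⱼ<ᵢ (Cⱼ − Rⱼ) → M1=0, M2=595, M3=923, M4=1140
Σ MᵢCᵢ = 0·595 + 595·443 + 923·367 + 1140·270 = 0 + 263585 + 338741 + 307800 = 910126
Σ Rᵢ = 0 + 115 + 150 + 135 = 400
N̂ = 910126 / 400 ≈ 2275.3 → 2275

N ≈ 2275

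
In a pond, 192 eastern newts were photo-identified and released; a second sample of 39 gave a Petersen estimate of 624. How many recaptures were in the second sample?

R = 12

From N = M·C/R: R = M·C / N = 192·39 / 624 = 7488 / 624 = 12.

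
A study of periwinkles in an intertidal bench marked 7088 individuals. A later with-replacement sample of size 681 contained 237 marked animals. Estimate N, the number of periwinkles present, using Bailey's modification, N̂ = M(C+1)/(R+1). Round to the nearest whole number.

N̂ = 7088·(681+1)/(237+1) = 7088·682/238 = 4834016/238 ≈ 20311.0 → 20311

N ≈ 20,311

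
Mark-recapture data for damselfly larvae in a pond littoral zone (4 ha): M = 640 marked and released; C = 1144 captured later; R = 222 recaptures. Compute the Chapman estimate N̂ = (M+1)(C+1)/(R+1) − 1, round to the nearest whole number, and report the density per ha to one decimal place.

density ≈ 822.5 damselfly larvae per ha

N̂ = 641·1145/223 − 1 = 733945/223 − 1 ≈ 3290.2 → 3290
Density = N̂ / area = 3290 / 4 ≈ 822.50 → 822.5 per ha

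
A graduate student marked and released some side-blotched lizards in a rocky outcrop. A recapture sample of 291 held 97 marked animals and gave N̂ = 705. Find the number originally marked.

M = 235

From N = M·C/R: M = N·R / C = 705·97 / 291 = 68385 / 291 = 235.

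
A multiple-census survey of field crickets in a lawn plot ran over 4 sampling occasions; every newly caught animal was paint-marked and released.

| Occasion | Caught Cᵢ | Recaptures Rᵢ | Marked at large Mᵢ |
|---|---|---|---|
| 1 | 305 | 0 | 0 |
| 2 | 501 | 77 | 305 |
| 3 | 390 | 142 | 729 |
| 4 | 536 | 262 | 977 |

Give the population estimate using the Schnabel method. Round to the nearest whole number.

N ≈ 1997

Σ MᵢCᵢ = 0·305 + 305·501 + 729·390 + 977·536 = 0 + 152805 + 284310 + 523672 = 960787
Σ Rᵢ = 0 + 77 + 142 + 262 = 481
N̂ = 960787 / 481 ≈ 1997.48 → 1997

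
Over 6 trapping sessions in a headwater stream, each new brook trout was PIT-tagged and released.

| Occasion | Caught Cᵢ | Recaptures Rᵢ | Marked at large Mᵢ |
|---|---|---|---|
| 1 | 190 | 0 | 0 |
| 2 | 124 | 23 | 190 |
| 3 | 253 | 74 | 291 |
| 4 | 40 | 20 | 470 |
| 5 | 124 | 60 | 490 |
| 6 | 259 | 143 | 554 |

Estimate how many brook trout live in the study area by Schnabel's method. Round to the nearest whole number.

N ≈ 1001

Σ MᵢCᵢ = 0·190 + 190·124 + 291·253 + 470·40 + 490·124 + 554·259 = 0 + 23560 + 73623 + 18800 + 60760 + 143486 = 320229
Σ Rᵢ = 0 + 23 + 74 + 20 + 60 + 143 = 320
N̂ = 320229 / 320 ≈ 1000.7 → 1001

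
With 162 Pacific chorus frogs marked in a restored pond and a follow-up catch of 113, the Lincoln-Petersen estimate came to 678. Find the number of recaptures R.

R = 27

From N = M·C/R: R = M·C / N = 162·113 / 678 = 18306 / 678 = 27.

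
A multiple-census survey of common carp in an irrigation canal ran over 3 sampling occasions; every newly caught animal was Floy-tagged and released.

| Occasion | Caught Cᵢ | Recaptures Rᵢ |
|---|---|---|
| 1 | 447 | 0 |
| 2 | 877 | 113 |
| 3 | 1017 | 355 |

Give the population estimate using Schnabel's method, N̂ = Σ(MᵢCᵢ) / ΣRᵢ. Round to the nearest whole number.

Marked at large before each occasion: Mᵢ = Σⱼ<ᵢ (Cⱼ − Rⱼ) → M1=0, M2=447, M3=1211
Σ MᵢCᵢ = 0·447 + 447·877 + 1211·1017 = 0 + 392019 + 1231587 = 1623606
Σ Rᵢ = 0 + 113 + 355 = 468
N̂ = 1623606 / 468 ≈ 3469.2 → 3469

N ≈ 3469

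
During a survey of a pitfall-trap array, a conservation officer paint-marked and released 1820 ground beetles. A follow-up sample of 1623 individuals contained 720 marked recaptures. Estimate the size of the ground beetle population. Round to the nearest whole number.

N ≈ 4103

If marked individuals mix randomly, R/C ≈ M/N, giving N ≈ M·C/R.
N = (1820 × 1623) / 720 = 2953860 / 720 ≈ 4102.6 → 4103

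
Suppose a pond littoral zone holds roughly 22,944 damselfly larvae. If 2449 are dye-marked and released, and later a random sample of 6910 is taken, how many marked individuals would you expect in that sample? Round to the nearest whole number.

Expected recaptures E[R] = M·C / N.
E[R] = 2449 × 6910 / 22944 = 16922590 / 22944 ≈ 737.6 → 738

expected recaptures ≈ 738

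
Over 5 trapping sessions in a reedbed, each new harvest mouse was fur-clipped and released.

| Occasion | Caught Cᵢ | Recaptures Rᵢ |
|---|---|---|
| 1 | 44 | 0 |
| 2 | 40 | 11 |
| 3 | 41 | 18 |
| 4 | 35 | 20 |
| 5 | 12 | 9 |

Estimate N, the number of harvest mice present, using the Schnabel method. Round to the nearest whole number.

Marked at large before each occasion: Mᵢ = Σⱼ<ᵢ (Cⱼ − Rⱼ) → M1=0, M2=44, M3=73, M4=96, M5=111
Σ MᵢCᵢ = 0·44 + 44·40 + 73·41 + 96·35 + 111·12 = 0 + 1760 + 2993 + 3360 + 1332 = 9445
Σ Rᵢ = 0 + 11 + 18 + 20 + 9 = 58
N̂ = 9445 / 58 ≈ 162.8 → 163

N ≈ 163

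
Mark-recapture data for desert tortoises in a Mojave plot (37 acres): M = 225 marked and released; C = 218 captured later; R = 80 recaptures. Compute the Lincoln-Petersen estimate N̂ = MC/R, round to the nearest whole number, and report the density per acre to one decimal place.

density ≈ 16.6 desert tortoises per acre

N̂ = 225·218/80 = 49050/80 ≈ 613.1 → 613
Density = N̂ / area = 613 / 37 ≈ 16.57 → 16.6 per acre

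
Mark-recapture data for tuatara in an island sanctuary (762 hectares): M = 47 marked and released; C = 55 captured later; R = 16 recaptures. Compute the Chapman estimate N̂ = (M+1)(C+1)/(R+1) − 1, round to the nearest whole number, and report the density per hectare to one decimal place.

density ≈ 0.2 tuatara per hectare

N̂ = 48·56/17 − 1 = 2688/17 − 1 ≈ 157.1 → 157
Density = N̂ / area = 157 / 762 ≈ 0.21 → 0.2 per hectare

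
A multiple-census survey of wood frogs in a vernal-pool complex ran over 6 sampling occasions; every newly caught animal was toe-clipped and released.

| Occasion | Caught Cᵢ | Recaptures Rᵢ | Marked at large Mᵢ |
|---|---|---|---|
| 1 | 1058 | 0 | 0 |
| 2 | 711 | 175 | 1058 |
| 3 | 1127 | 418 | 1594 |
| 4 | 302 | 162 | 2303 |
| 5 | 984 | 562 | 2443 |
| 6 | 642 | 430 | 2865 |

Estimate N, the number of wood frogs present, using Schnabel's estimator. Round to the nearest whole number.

Σ MᵢCᵢ = 0·1058 + 1058·711 + 1594·1127 + 2303·302 + 2443·984 + 2865·642 = 0 + 752238 + 1796438 + 695506 + 2403912 + 1839330 = 7487424
Σ Rᵢ = 0 + 175 + 418 + 162 + 562 + 430 = 1747
N̂ = 7487424 / 1747 ≈ 4285.9 → 4286

N ≈ 4286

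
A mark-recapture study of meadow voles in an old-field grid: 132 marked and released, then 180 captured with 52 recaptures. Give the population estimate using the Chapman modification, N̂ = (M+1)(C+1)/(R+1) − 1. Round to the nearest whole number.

N̂ = (132+1)(180+1)/(52+1) − 1 = 133·181/53 − 1
= 24073/53 − 1 ≈ 454.2 − 1 ≈ 453.2 → 453

N ≈ 453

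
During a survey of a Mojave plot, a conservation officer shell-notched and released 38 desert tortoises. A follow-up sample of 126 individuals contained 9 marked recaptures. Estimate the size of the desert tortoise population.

If marked individuals mix randomly, R/C ≈ M/N, giving N ≈ M·C/R.
N = (38 × 126) / 9 = 4788 / 9 = 532

N = 532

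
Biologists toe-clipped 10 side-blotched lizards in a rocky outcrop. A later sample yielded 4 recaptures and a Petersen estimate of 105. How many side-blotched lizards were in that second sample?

From N = M·C/R: C = N·R / M = 105·4 / 10 = 420 / 10 = 42.

C = 42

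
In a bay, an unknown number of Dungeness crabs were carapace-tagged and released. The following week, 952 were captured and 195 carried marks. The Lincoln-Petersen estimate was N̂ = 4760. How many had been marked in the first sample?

M = 975

From N = M·C/R: M = N·R / C = 4760·195 / 952 = 928200 / 952 = 975.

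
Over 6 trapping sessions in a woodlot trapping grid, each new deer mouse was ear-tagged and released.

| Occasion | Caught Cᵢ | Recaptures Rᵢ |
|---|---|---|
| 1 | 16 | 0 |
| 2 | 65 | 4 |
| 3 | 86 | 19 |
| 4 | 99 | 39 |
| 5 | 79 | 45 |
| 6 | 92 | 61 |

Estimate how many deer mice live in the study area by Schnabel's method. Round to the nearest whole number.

Marked at large before each occasion: Mᵢ = Σⱼ<ᵢ (Cⱼ − Rⱼ) → M1=0, M2=16, M3=77, M4=144, M5=204, M6=238
Σ MᵢCᵢ = 0·16 + 16·65 + 77·86 + 144·99 + 204·79 + 238·92 = 0 + 1040 + 6622 + 14256 + 16116 + 21896 = 59930
Σ Rᵢ = 0 + 4 + 19 + 39 + 45 + 61 = 168
N̂ = 59930 / 168 ≈ 356.7 → 357

N ≈ 357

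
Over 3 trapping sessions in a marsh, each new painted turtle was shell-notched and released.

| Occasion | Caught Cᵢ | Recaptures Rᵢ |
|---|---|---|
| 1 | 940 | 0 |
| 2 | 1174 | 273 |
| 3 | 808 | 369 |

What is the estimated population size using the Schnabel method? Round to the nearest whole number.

N ≈ 4036

Marked at large before each occasion: Mᵢ = Σⱼ<ᵢ (Cⱼ − Rⱼ) → M1=0, M2=940, M3=1841
Σ MᵢCᵢ = 0·940 + 940·1174 + 1841·808 = 0 + 1103560 + 1487528 = 2591088
Σ Rᵢ = 0 + 273 + 369 = 642
N̂ = 2591088 / 642 ≈ 4036.0 → 4036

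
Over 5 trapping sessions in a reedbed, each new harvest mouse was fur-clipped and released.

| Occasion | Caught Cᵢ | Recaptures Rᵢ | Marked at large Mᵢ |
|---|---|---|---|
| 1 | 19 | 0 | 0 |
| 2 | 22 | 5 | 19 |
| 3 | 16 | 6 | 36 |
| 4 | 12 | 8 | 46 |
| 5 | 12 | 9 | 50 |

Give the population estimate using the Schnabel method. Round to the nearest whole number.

Σ MᵢCᵢ = 0·19 + 19·22 + 36·16 + 46·12 + 50·12 = 0 + 418 + 576 + 552 + 600 = 2146
Σ Rᵢ = 0 + 5 + 6 + 8 + 9 = 28
N̂ = 2146 / 28 ≈ 76.6 → 77

N ≈ 77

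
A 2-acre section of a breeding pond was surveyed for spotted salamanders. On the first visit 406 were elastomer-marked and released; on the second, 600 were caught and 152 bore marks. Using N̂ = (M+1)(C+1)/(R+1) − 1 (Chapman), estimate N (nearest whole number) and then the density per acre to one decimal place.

N̂ = 407·601/153 − 1 = 244607/153 − 1 ≈ 1597.7 → 1598
Density = N̂ / area = 1598 / 2 = 799.0 per acre

density ≈ 799.0 spotted salamanders per acre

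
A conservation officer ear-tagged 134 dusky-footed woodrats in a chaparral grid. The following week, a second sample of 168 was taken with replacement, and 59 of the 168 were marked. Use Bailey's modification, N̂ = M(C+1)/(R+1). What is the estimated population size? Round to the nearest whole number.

N̂ = 134·(168+1)/(59+1) = 134·169/60 = 22646/60 ≈ 377.4 → 377

N ≈ 377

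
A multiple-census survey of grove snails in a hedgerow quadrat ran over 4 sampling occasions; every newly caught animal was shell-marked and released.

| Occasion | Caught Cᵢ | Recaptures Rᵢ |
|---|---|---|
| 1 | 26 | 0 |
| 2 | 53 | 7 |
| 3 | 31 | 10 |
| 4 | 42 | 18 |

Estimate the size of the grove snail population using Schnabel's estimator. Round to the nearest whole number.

Marked at large before each occasion: Mᵢ = Σⱼ<ᵢ (Cⱼ − Rⱼ) → M1=0, M2=26, M3=72, M4=93
Σ MᵢCᵢ = 0·26 + 26·53 + 72·31 + 93·42 = 0 + 1378 + 2232 + 3906 = 7516
Σ Rᵢ = 0 + 7 + 10 + 18 = 35
N̂ = 7516 / 35 ≈ 214.7 → 215

N ≈ 215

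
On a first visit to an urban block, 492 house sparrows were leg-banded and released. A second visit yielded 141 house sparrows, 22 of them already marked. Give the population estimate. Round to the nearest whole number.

N ≈ 3153

The marked fraction in the recapture sample should equal the marked fraction in the population: 22/141 = 492/N.
N = (492 × 141) / 22 = 69372 / 22 ≈ 3153.3 → 3153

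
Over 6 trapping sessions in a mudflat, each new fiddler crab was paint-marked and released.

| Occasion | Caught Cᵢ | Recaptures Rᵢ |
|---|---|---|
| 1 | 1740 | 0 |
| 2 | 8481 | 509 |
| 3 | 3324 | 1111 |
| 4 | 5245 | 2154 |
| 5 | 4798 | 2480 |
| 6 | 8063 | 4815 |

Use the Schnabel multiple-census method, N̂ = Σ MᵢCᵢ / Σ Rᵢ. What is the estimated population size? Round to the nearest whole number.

N ≈ 29,036

Marked at large before each occasion: Mᵢ = Σⱼ<ᵢ (Cⱼ − Rⱼ) → M1=0, M2=1740, M3=9712, M4=11925, M5=15016, M6=17334
Σ MᵢCᵢ = 0·1740 + 1740·8481 + 9712·3324 + 11925·5245 + 15016·4798 + 17334·8063 = 0 + 14756940 + 32282688 + 62546625 + 72046768 + 139764042 = 321397063
Σ Rᵢ = 0 + 509 + 1111 + 2154 + 2480 + 4815 = 11069
N̂ = 321397063 / 11069 ≈ 29035.8 → 29036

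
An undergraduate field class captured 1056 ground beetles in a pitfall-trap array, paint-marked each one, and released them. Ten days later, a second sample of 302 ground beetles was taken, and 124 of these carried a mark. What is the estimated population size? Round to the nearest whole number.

N ≈ 2572

N = (1056 × 302) / 124 = 318912 / 124 ≈ 2571.9 → 2572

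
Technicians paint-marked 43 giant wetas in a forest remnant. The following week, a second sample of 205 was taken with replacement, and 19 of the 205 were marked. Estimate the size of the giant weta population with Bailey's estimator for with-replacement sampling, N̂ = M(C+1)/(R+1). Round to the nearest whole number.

N ≈ 443

N̂ = 43·(205+1)/(19+1) = 43·206/20 = 8858/20 ≈ 442.9 → 443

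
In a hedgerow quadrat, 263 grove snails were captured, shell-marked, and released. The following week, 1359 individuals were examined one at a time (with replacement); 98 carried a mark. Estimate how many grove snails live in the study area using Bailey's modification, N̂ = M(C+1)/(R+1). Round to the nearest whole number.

N ≈ 3613

N̂ = 263·(1359+1)/(98+1) = 263·1360/99 = 357680/99 ≈ 3612.9 → 3613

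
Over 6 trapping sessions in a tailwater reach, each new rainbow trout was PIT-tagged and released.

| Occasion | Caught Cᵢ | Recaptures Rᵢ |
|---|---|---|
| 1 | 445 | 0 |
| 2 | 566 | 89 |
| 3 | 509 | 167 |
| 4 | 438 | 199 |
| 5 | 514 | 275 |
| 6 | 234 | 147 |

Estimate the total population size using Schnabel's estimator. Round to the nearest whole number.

N ≈ 2799

Marked at large before each occasion: Mᵢ = Σⱼ<ᵢ (Cⱼ − Rⱼ) → M1=0, M2=445, M3=922, M4=1264, M5=1503, M6=1742
Σ MᵢCᵢ = 0·445 + 445·566 + 922·509 + 1264·438 + 1503·514 + 1742·234 = 0 + 251870 + 469298 + 553632 + 772542 + 407628 = 2454970
Σ Rᵢ = 0 + 89 + 167 + 199 + 275 + 147 = 877
N̂ = 2454970 / 877 ≈ 2799.3 → 2799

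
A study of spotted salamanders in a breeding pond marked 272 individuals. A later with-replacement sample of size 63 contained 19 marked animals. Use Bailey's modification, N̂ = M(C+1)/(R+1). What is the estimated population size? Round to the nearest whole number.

N ≈ 870

N̂ = 272·(63+1)/(19+1) = 272·64/20 = 17408/20 ≈ 870.4 → 870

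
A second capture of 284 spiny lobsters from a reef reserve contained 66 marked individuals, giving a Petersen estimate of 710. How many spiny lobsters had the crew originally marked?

M = 165

From N = M·C/R: M = N·R / C = 710·66 / 284 = 46860 / 284 = 165.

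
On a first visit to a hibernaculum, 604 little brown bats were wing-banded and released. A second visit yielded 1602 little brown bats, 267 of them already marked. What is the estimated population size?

N = 3624

The marked fraction in the recapture sample should equal the marked fraction in the population: 267/1602 = 604/N.
N = (604 × 1602) / 267 = 967608 / 267 = 3624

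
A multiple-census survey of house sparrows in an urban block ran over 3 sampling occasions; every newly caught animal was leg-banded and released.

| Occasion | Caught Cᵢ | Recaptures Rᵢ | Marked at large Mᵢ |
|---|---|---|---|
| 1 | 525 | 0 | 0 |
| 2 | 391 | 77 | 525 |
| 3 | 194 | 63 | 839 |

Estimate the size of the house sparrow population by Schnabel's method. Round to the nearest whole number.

Σ MᵢCᵢ = 0·525 + 525·391 + 839·194 = 0 + 205275 + 162766 = 368041
Σ Rᵢ = 0 + 77 + 63 = 140
N̂ = 368041 / 140 ≈ 2628.9 → 2629

N ≈ 2629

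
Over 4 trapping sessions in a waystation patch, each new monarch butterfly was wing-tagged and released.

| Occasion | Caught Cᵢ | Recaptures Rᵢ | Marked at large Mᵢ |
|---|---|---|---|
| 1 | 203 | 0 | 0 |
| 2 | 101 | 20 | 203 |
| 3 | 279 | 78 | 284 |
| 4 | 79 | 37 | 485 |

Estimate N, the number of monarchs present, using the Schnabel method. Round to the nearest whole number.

N ≈ 1023

Σ MᵢCᵢ = 0·203 + 203·101 + 284·279 + 485·79 = 0 + 20503 + 79236 + 38315 = 138054
Σ Rᵢ = 0 + 20 + 78 + 37 = 135
N̂ = 138054 / 135 ≈ 1022.6 → 1023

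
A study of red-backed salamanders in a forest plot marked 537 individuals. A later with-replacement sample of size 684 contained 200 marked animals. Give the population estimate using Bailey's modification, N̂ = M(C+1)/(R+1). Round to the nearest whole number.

N̂ = 537·(684+1)/(200+1) = 537·685/201 = 367845/201 ≈ 1830.1 → 1830

N ≈ 1830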